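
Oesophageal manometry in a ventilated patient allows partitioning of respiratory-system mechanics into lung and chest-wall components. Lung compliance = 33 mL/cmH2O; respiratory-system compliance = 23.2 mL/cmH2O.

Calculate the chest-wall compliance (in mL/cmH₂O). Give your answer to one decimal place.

1/Ccw = 1/Crs − 1/CL.
1/Ccw = 1/23.2 − 1/33 = 0.0128.
Ccw = 78.125 mL/cmH2O.

78.1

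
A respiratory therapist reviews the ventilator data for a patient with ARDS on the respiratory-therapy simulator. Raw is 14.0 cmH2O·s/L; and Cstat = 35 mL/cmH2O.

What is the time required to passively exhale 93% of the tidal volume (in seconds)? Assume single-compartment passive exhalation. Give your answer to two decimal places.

1.30

τ = R × C = 14.0 × 35 mL/cmH2O = 14.0 × 0.035 L/cmH2O = 0.49 s.
Exhaled fraction f = 1 − e^(−t/τ) → t = −τ·ln(1 − f) = −0.49·ln(0.07) = 1.303 s.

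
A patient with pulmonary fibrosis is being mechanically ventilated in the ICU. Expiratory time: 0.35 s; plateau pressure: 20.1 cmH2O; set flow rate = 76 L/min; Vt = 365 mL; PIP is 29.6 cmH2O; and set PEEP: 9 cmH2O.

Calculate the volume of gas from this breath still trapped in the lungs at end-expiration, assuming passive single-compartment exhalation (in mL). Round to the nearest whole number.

88

Flow: 76 L/min ÷ 60 = 1.2667 L/s.
R = (PIP − Pplat)/V̇ = (29.6 − 20.1) / 1.2667 = 9.5/1.2667 = 7.5 cmH2O·s/L.
C = Vt/(Pplat − PEEP) = 365.0 / (20.1 − 9) = 365.0/11.1 = 32.883 mL/cmH2O.
τ = R × C = 7.5 × 0.03288 L/cmH2O = 0.2466 s.
Fraction remaining = e^(−Te/τ) = e^(−0.35/0.2466) = 0.2419.
Trapped volume = 365.0 × 0.2419 = 88.294 mL.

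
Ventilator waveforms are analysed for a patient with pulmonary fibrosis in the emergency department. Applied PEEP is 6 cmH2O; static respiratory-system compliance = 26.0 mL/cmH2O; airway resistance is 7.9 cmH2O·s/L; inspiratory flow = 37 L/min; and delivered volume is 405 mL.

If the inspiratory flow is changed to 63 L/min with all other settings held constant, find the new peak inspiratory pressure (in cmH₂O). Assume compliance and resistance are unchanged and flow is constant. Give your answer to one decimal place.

Flow: 37 L/min ÷ 60 = 0.6167 L/s.
New flow: 63 L/min ÷ 60 = 1.05 L/s.
PIP = Vt/C + R·V̇ + PEEP (constant-flow equation of motion).
Only the resistive term changes: ΔPIP = R × ΔV̇ = 7.9 × (1.05 − 0.6167) = 7.9 × 0.4333 = 3.423 cmH2O.
Original PIP = 405/26.0 + 7.9×0.6167 + 6 = 26.449 cmH2O; new PIP = 26.449 + (3.423) = 29.872 cmH2O.

29.9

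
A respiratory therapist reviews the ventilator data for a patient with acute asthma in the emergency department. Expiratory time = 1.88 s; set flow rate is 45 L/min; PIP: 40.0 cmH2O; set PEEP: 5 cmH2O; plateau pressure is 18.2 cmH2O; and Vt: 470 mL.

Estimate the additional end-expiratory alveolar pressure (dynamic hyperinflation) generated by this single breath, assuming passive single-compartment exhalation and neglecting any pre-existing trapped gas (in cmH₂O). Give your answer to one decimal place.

2.1

Flow: 45 L/min ÷ 60 = 0.75 L/s.
R = (PIP − Pplat)/V̇ = (40.0 − 18.2) / 0.75 = 21.8/0.75 = 29.067 cmH2O·s/L.
C = Vt/(Pplat − PEEP) = 470.0 / (18.2 − 5) = 470.0/13.2 = 35.606 mL/cmH2O.
τ = R × C = 29.067 × 0.03561 L/cmH2O = 1.035 s.
Fraction remaining = e^(−Te/τ) = e^(−1.88/1.035) = 0.1626; trapped volume = 470.0 × 0.1626 = 76.422 mL.
Additional alveolar pressure from trapping ≈ V_trapped / C = 76.422 / 35.606 = 2.146 cmH2O.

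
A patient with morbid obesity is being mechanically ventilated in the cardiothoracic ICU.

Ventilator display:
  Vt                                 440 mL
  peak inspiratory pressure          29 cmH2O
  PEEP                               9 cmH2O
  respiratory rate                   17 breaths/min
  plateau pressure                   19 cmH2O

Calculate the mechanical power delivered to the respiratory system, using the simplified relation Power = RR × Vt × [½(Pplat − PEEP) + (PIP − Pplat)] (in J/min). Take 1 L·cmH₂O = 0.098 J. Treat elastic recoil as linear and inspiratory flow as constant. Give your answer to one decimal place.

11.0

Per-breath work = Vt × [½(Pplat−PEEP) + (PIP−Pplat)] = 0.440 × [0.5×10.0 + 10.0] = 0.440 × 15.0 = 6.6 L·cmH2O.
Power = 17 × 6.6 = 112.2 L·cmH2O/min.
× 0.098 J/(L·cmH2O) → 10.996 J/min.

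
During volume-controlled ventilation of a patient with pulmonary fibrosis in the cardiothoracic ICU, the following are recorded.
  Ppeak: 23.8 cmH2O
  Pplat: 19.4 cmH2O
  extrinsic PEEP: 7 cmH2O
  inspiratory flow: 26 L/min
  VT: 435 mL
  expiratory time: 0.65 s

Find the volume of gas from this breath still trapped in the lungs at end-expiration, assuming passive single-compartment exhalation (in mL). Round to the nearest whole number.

70

Flow: 26 L/min ÷ 60 = 0.4333 L/s.
R = (PIP − Pplat)/V̇ = (23.8 − 19.4) / 0.4333 = 4.4/0.4333 = 10.155 cmH2O·s/L.
C = Vt/(Pplat − PEEP) = 435.0 / (19.4 − 7) = 435.0/12.4 = 35.081 mL/cmH2O.
τ = R × C = 10.155 × 0.03508 L/cmH2O = 0.3562 s.
Fraction remaining = e^(−Te/τ) = e^(−0.65/0.3562) = 0.1612.
Trapped volume = 435.0 × 0.1612 = 70.122 mL.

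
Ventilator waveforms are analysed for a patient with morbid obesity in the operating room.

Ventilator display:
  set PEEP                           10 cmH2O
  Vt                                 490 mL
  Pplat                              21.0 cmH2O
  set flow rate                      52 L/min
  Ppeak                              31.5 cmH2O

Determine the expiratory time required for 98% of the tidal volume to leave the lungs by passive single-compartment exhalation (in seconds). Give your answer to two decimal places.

Flow: 52 L/min ÷ 60 = 0.8667 L/s.
R = (PIP − Pplat)/V̇ = (31.5 − 21.0) / 0.8667 = 10.5/0.8667 = 12.115 cmH2O·s/L.
C = Vt/(Pplat − PEEP) = 490.0 / (21.0 − 10) = 490.0/11.0 = 44.545 mL/cmH2O.
τ = R × C = 12.115 × 0.04455 L/cmH2O = 0.5397 s.
t = −τ·ln(1 − 0.98) = −0.5397·ln(0.02) = 2.111 s.

2.11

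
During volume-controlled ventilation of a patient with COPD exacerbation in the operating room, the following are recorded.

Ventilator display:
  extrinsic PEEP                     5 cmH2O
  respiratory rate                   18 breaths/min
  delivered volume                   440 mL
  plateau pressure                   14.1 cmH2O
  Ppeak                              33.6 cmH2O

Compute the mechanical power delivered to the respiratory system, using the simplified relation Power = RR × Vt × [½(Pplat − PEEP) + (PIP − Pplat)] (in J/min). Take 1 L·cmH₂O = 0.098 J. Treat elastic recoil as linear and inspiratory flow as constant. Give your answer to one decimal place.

18.7

Per-breath work = Vt × [½(Pplat−PEEP) + (PIP−Pplat)] = 0.440 × [0.5×9.1 + 19.5] = 0.440 × 24.05 = 10.582 L·cmH2O.
Power = 18 × 10.582 = 190.48 L·cmH2O/min.
× 0.098 J/(L·cmH2O) → 18.667 J/min.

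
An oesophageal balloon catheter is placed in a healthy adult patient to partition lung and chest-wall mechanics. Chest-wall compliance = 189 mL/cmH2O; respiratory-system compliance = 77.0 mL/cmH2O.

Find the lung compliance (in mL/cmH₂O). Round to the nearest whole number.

130

1/CL = 1/Crs − 1/Ccw.
1/CL = 1/77.0 − 1/189 = 0.007696.
CL = 129.94 mL/cmH2O.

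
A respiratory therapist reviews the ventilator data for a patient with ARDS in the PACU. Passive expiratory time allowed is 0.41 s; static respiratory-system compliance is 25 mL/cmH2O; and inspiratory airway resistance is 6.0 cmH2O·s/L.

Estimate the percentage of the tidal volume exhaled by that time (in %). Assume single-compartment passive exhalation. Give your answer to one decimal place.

τ = R × C = 6.0 × 25 mL/cmH2O = 6.0 × 0.025 L/cmH2O = 0.15 s.
Passive exhalation: V(t)/V₀ = e^(−t/τ) = e^(−0.41/0.15) = 0.065.
Fraction exhaled = 1 − 0.065 = 0.935 → 93.5%.

93.5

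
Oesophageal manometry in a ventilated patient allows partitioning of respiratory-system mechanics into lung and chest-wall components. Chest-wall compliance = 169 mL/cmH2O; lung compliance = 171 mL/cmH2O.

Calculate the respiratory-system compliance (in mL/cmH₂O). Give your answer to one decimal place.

85.0

Lung and chest wall are elastances in series: 1/Crs = 1/CL + 1/Ccw.
1/Crs = 1/171 + 1/169 = 0.01177.
Crs = 84.962 mL/cmH2O.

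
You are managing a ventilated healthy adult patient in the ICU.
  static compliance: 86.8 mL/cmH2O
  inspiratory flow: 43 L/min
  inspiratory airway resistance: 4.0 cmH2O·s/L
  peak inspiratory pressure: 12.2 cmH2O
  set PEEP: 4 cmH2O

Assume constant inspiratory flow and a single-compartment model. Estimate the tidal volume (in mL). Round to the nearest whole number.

Flow: 43 L/min ÷ 60 = 0.7167 L/s.
Equation of motion (constant flow): PIP = Vt/C + R·V̇ + PEEP.
Vt/C = PIP − R·V̇ − PEEP = 12.2 − 2.867 − 4 = 5.333 cmH2O.
Vt = C × 5.333 = 86.8 × 5.333 = 462.9 mL.

463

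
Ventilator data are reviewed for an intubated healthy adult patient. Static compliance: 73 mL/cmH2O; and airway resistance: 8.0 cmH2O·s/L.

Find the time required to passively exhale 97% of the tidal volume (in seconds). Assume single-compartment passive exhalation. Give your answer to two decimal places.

2.05

τ = R × C = 8.0 × 73 mL/cmH2O = 8.0 × 0.073 L/cmH2O = 0.584 s.
Exhaled fraction f = 1 − e^(−t/τ) → t = −τ·ln(1 − f) = −0.584·ln(0.03) = 2.048 s.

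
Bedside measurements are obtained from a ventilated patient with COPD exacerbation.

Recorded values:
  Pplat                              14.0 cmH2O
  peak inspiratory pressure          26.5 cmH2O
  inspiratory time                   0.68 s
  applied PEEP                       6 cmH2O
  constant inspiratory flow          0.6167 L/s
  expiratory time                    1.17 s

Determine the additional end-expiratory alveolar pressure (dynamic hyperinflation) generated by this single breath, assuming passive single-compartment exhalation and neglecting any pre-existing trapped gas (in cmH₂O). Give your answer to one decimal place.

Vt = flow × Ti = 0.6167 L/s × 0.68 s × 1000 mL/L = 419.36 mL.
R = (PIP − Pplat)/V̇ = (26.5 − 14.0) / 0.6167 = 12.5/0.6167 = 20.269 cmH2O·s/L.
C = Vt/(Pplat − PEEP) = 419.36 / (14.0 − 6) = 419.36/8.0 = 52.42 mL/cmH2O.
τ = R × C = 20.269 × 0.05242 L/cmH2O = 1.063 s.
Fraction remaining = e^(−Te/τ) = e^(−1.17/1.063) = 0.3327; trapped volume = 419.36 × 0.3327 = 139.52 mL.
Additional alveolar pressure from trapping ≈ V_trapped / C = 139.52 / 52.42 = 2.662 cmH2O.

2.7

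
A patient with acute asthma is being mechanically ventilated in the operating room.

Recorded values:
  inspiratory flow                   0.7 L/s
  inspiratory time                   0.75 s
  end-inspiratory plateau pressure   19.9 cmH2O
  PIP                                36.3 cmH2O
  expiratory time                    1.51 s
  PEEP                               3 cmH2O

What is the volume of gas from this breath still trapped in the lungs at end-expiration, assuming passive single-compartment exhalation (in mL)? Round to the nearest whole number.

Vt = flow × Ti = 0.7 L/s × 0.75 s × 1000 mL/L = 525.0 mL.
R = (PIP − Pplat)/V̇ = (36.3 − 19.9) / 0.7 = 16.4/0.7 = 23.429 cmH2O·s/L.
C = Vt/(Pplat − PEEP) = 525.0 / (19.9 − 3) = 525.0/16.9 = 31.065 mL/cmH2O.
τ = R × C = 23.429 × 0.03107 L/cmH2O = 0.7279 s.
Fraction remaining = e^(−Te/τ) = e^(−1.51/0.7279) = 0.1256.
Trapped volume = 525.0 × 0.1256 = 65.94 mL.

66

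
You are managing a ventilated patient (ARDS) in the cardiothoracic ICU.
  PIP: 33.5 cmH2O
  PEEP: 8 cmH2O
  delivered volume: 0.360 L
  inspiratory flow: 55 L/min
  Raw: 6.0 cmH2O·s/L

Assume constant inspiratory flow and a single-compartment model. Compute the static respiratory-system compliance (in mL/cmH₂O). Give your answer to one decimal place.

Flow: 55 L/min ÷ 60 = 0.9167 L/s.
Equation of motion (constant flow): PIP = Vt/C + R·V̇ + PEEP.
Vt/C = PIP − R·V̇ − PEEP = 33.5 − 6.0×0.9167 − 8 = 33.5 − 5.5 − 8 = 20.0 cmH2O.
C = Vt / 20.0 = 360 / 20.0 = 18.0 mL/cmH2O.

18.0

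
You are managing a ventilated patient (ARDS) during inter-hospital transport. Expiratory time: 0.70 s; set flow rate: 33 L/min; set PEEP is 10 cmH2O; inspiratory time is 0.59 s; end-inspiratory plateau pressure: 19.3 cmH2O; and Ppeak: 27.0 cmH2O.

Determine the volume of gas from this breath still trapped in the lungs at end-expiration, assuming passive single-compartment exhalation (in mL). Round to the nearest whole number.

Flow: 33 L/min ÷ 60 = 0.55 L/s.
Vt = flow × Ti = 0.55 L/s × 0.59 s × 1000 mL/L = 324.5 mL.
R = (PIP − Pplat)/V̇ = (27.0 − 19.3) / 0.55 = 7.7/0.55 = 14.0 cmH2O·s/L.
C = Vt/(Pplat − PEEP) = 324.5 / (19.3 − 10) = 324.5/9.3 = 34.892 mL/cmH2O.
τ = R × C = 14.0 × 0.03489 L/cmH2O = 0.4885 s.
Fraction remaining = e^(−Te/τ) = e^(−0.70/0.4885) = 0.2386.
Trapped volume = 324.5 × 0.2386 = 77.426 mL.

77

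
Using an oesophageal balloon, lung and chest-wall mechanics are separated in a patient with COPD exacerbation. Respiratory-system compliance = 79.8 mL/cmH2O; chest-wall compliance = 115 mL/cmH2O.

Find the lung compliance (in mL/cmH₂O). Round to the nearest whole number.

261

1/CL = 1/Crs − 1/Ccw.
1/CL = 1/79.8 − 1/115 = 0.003836.
CL = 260.69 mL/cmH2O.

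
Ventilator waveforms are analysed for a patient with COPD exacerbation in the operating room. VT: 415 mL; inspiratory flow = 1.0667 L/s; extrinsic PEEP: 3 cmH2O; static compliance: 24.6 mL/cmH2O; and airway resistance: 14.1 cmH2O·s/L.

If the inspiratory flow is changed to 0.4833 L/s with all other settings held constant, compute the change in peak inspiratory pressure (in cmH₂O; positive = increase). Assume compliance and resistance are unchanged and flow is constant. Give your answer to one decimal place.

PIP = Vt/C + R·V̇ + PEEP (constant-flow equation of motion).
Only the resistive term changes: ΔPIP = R × ΔV̇ = 14.1 × (0.4833 − 1.0667) = 14.1 × -0.5834 = -8.226 cmH2O.

-8.2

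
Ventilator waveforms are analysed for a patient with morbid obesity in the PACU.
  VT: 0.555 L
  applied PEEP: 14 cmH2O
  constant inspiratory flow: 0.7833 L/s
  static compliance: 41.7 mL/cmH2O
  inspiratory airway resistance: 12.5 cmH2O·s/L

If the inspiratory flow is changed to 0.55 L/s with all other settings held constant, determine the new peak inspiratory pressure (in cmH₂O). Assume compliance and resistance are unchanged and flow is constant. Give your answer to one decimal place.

PIP = Vt/C + R·V̇ + PEEP (constant-flow equation of motion).
Only the resistive term changes: ΔPIP = R × ΔV̇ = 12.5 × (0.55 − 0.7833) = 12.5 × -0.2333 = -2.916 cmH2O.
Original PIP = 555/41.7 + 12.5×0.7833 + 14 = 37.101 cmH2O; new PIP = 37.101 + (-2.916) = 34.185 cmH2O.

34.2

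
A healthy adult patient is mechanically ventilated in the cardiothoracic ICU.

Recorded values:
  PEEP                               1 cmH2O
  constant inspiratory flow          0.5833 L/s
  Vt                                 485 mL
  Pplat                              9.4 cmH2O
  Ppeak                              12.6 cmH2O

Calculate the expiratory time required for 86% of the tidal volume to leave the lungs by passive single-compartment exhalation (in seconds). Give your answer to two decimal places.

R = (PIP − Pplat)/V̇ = (12.6 − 9.4) / 0.5833 = 3.2/0.5833 = 5.486 cmH2O·s/L.
C = Vt/(Pplat − PEEP) = 485.0 / (9.4 − 1) = 485.0/8.4 = 57.738 mL/cmH2O.
τ = R × C = 5.486 × 0.05774 L/cmH2O = 0.3168 s.
t = −τ·ln(1 − 0.86) = −0.3168·ln(0.14) = 0.6229 s.

0.62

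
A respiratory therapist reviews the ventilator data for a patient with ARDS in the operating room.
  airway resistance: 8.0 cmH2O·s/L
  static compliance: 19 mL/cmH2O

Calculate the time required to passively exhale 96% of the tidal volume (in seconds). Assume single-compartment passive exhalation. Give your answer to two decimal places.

0.49

τ = R × C = 8.0 × 19 mL/cmH2O = 8.0 × 0.019 L/cmH2O = 0.152 s.
Exhaled fraction f = 1 − e^(−t/τ) → t = −τ·ln(1 − f) = −0.152·ln(0.04) = 0.4893 s.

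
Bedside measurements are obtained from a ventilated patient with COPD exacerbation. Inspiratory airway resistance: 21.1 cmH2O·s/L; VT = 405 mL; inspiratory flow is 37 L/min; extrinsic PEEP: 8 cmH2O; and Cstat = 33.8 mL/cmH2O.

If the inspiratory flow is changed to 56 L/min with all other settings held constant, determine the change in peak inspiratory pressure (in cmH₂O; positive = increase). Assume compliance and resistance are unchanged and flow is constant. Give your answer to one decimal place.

Flow: 37 L/min ÷ 60 = 0.6167 L/s.
New flow: 56 L/min ÷ 60 = 0.9333 L/s.
PIP = Vt/C + R·V̇ + PEEP (constant-flow equation of motion).
Only the resistive term changes: ΔPIP = R × ΔV̇ = 21.1 × (0.9333 − 0.6167) = 21.1 × 0.3166 = 6.68 cmH2O.

6.7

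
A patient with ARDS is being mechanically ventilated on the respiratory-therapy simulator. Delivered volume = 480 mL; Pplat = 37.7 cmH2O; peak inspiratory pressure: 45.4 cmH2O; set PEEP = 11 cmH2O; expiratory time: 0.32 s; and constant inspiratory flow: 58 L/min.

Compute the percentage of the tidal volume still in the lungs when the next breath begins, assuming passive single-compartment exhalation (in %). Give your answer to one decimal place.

Flow: 58 L/min ÷ 60 = 0.9667 L/s.
R = (PIP − Pplat)/V̇ = (45.4 − 37.7) / 0.9667 = 7.7/0.9667 = 7.965 cmH2O·s/L.
C = Vt/(Pplat − PEEP) = 480.0 / (37.7 − 11) = 480.0/26.7 = 17.978 mL/cmH2O.
τ = R × C = 7.965 × 0.01798 L/cmH2O = 0.1432 s.
Fraction remaining at end-expiration = e^(−Te/τ) = e^(−0.32/0.1432) = 0.107 → 10.7%.

10.7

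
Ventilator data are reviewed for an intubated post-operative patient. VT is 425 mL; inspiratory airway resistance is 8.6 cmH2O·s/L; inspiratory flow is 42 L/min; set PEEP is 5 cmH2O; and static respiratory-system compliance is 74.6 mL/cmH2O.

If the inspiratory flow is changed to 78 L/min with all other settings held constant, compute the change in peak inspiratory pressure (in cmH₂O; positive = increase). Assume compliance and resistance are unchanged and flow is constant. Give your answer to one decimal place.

Flow: 42 L/min ÷ 60 = 0.7 L/s.
New flow: 78 L/min ÷ 60 = 1.3 L/s.
PIP = Vt/C + R·V̇ + PEEP (constant-flow equation of motion).
Only the resistive term changes: ΔPIP = R × ΔV̇ = 8.6 × (1.3 − 0.7) = 8.6 × 0.6 = 5.16 cmH2O.

5.2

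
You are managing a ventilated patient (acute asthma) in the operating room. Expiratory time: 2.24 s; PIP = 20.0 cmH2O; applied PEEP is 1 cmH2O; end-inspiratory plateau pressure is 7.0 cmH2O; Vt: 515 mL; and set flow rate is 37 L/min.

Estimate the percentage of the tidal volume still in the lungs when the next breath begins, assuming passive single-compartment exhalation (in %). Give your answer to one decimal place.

Flow: 37 L/min ÷ 60 = 0.6167 L/s.
R = (PIP − Pplat)/V̇ = (20.0 − 7.0) / 0.6167 = 13.0/0.6167 = 21.08 cmH2O·s/L.
C = Vt/(Pplat − PEEP) = 515.0 / (7.0 − 1) = 515.0/6.0 = 85.833 mL/cmH2O.
τ = R × C = 21.08 × 0.08583 L/cmH2O = 1.809 s.
Fraction remaining at end-expiration = e^(−Te/τ) = e^(−2.24/1.809) = 0.2899 → 28.99%.

29.0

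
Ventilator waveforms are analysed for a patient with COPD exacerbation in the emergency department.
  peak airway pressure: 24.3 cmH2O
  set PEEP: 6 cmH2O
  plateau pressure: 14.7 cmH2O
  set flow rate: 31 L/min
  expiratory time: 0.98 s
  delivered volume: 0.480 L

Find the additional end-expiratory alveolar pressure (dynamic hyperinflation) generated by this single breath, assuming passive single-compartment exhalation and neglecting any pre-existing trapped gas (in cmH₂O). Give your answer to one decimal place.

3.3

Flow: 31 L/min ÷ 60 = 0.5167 L/s.
R = (PIP − Pplat)/V̇ = (24.3 − 14.7) / 0.5167 = 9.6/0.5167 = 18.579 cmH2O·s/L.
C = Vt/(Pplat − PEEP) = 480.0 / (14.7 − 6) = 480.0/8.7 = 55.172 mL/cmH2O.
τ = R × C = 18.579 × 0.05517 L/cmH2O = 1.025 s.
Fraction remaining = e^(−Te/τ) = e^(−0.98/1.025) = 0.3844; trapped volume = 480.0 × 0.3844 = 184.51 mL.
Additional alveolar pressure from trapping ≈ V_trapped / C = 184.51 / 55.172 = 3.344 cmH2O.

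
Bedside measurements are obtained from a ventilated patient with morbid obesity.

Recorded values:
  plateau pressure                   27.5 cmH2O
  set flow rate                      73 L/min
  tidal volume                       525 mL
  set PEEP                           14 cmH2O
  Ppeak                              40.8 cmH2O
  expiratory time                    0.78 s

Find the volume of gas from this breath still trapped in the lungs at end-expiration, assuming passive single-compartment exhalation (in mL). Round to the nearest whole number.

84

Flow: 73 L/min ÷ 60 = 1.2167 L/s.
R = (PIP − Pplat)/V̇ = (40.8 − 27.5) / 1.2167 = 13.3/1.2167 = 10.931 cmH2O·s/L.
C = Vt/(Pplat − PEEP) = 525.0 / (27.5 − 14) = 525.0/13.5 = 38.889 mL/cmH2O.
τ = R × C = 10.931 × 0.03889 L/cmH2O = 0.4251 s.
Fraction remaining = e^(−Te/τ) = e^(−0.78/0.4251) = 0.1596.
Trapped volume = 525.0 × 0.1596 = 83.79 mL.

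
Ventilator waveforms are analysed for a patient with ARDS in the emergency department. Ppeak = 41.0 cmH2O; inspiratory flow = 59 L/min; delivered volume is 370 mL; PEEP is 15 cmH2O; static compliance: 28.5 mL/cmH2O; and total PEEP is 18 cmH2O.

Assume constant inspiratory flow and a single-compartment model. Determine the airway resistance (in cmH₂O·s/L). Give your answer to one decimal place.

Flow: 59 L/min ÷ 60 = 0.9833 L/s.
Total PEEP = 18 cmH2O (set 15 + intrinsic 3); this is the baseline alveolar pressure.
Equation of motion (constant flow): PIP = Vt/C + R·V̇ + PEEP.
R·V̇ = PIP − Vt/C − PEEP = 41.0 − 370/28.5 − 18 = 41.0 − 12.982 − 18 = 10.018 cmH2O.
R = 10.018 / 0.9833 = 10.188 cmH2O·s/L.

10.2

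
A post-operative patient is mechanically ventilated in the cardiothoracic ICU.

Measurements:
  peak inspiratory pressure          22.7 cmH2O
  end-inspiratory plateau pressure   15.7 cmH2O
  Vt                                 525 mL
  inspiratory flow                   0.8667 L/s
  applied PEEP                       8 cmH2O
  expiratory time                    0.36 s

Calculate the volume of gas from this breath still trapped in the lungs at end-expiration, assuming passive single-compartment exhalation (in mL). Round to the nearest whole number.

273

R = (PIP − Pplat)/V̇ = (22.7 − 15.7) / 0.8667 = 7.0/0.8667 = 8.077 cmH2O·s/L.
C = Vt/(Pplat − PEEP) = 525.0 / (15.7 − 8) = 525.0/7.7 = 68.182 mL/cmH2O.
τ = R × C = 8.077 × 0.06818 L/cmH2O = 0.5507 s.
Fraction remaining = e^(−Te/τ) = e^(−0.36/0.5507) = 0.5201.
Trapped volume = 525.0 × 0.5201 = 273.05 mL.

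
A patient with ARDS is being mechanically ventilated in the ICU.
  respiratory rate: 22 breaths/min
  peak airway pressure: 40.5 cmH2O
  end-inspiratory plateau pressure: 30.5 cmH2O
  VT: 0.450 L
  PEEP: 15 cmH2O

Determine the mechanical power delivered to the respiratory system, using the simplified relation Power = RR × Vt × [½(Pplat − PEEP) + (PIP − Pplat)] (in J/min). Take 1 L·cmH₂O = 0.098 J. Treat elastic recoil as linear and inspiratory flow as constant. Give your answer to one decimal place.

Per-breath work = Vt × [½(Pplat−PEEP) + (PIP−Pplat)] = 0.450 × [0.5×15.5 + 10.0] = 0.450 × 17.75 = 7.988 L·cmH2O.
Power = 22 × 7.988 = 175.74 L·cmH2O/min.
× 0.098 J/(L·cmH2O) → 17.223 J/min.

17.2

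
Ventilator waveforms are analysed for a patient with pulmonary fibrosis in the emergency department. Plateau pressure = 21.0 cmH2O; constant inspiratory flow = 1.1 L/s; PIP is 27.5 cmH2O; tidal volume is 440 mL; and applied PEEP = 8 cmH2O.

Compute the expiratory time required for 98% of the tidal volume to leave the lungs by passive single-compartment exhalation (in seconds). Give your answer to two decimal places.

R = (PIP − Pplat)/V̇ = (27.5 − 21.0) / 1.1 = 6.5/1.1 = 5.909 cmH2O·s/L.
C = Vt/(Pplat − PEEP) = 440.0 / (21.0 − 8) = 440.0/13.0 = 33.846 mL/cmH2O.
τ = R × C = 5.909 × 0.03385 L/cmH2O = 0.2 s.
t = −τ·ln(1 − 0.98) = −0.2·ln(0.02) = 0.7824 s.

0.78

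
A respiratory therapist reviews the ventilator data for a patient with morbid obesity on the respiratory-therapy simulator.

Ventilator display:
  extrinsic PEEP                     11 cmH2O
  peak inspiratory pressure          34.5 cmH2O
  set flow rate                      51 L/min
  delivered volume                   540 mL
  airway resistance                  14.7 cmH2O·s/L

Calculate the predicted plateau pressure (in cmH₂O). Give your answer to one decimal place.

Flow: 51 L/min ÷ 60 = 0.85 L/s.
Pplat = PIP − Raw × flow = 34.5 − 14.7 × 0.85 = 34.5 − 12.495 = 22.005 cmH2O.

22.0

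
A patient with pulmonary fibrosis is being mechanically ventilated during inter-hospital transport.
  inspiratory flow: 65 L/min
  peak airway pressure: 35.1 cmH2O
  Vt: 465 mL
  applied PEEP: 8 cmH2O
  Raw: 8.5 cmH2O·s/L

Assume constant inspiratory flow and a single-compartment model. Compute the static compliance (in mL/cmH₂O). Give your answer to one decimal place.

Flow: 65 L/min ÷ 60 = 1.0833 L/s.
Equation of motion (constant flow): PIP = Vt/C + R·V̇ + PEEP.
Vt/C = PIP − R·V̇ − PEEP = 35.1 − 8.5×1.0833 − 8 = 35.1 − 9.208 − 8 = 17.892 cmH2O.
C = Vt / 17.892 = 465 / 17.892 = 25.989 mL/cmH2O.

26.0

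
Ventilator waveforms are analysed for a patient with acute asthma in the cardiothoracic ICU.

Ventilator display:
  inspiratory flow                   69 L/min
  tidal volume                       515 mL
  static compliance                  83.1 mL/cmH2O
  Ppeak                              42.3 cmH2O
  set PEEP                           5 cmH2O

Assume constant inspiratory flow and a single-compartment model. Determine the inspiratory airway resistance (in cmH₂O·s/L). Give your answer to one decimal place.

Flow: 69 L/min ÷ 60 = 1.15 L/s.
Equation of motion (constant flow): PIP = Vt/C + R·V̇ + PEEP.
R·V̇ = PIP − Vt/C − PEEP = 42.3 − 515/83.1 − 5 = 42.3 − 6.197 − 5 = 31.103 cmH2O.
R = 31.103 / 1.15 = 27.046 cmH2O·s/L.

27.0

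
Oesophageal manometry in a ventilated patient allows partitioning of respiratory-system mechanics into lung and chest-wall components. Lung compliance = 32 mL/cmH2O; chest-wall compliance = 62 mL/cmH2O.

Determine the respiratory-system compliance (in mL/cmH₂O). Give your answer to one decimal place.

21.1

Lung and chest wall are elastances in series: 1/Crs = 1/CL + 1/Ccw.
1/Crs = 1/32 + 1/62 = 0.04738.
Crs = 21.106 mL/cmH2O.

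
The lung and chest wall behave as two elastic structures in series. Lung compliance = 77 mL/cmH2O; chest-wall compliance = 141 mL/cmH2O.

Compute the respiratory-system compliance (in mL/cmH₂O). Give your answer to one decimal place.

Lung and chest wall are elastances in series: 1/Crs = 1/CL + 1/Ccw.
1/Crs = 1/77 + 1/141 = 0.02008.
Crs = 49.801 mL/cmH2O.

49.8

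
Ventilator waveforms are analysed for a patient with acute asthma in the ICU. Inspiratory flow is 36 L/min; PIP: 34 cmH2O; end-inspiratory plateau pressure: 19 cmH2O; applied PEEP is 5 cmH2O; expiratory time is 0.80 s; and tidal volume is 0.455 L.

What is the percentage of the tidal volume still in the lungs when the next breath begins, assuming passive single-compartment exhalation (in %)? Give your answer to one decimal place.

37.4

Flow: 36 L/min ÷ 60 = 0.6 L/s.
R = (PIP − Pplat)/V̇ = (34 − 19) / 0.6 = 15.0/0.6 = 25.0 cmH2O·s/L.
C = Vt/(Pplat − PEEP) = 455.0 / (19 − 5) = 455.0/14.0 = 32.5 mL/cmH2O.
τ = R × C = 25.0 × 0.0325 L/cmH2O = 0.8125 s.
Fraction remaining at end-expiration = e^(−Te/τ) = e^(−0.80/0.8125) = 0.3736 → 37.36%.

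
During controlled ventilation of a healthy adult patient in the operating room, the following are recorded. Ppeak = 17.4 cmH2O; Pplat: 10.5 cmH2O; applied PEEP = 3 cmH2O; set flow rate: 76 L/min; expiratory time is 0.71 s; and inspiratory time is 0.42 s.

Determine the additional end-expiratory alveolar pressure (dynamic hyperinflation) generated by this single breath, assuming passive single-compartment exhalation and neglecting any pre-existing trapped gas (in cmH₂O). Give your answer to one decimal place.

Flow: 76 L/min ÷ 60 = 1.2667 L/s.
Vt = flow × Ti = 1.2667 L/s × 0.42 s × 1000 mL/L = 532.01 mL.
R = (PIP − Pplat)/V̇ = (17.4 − 10.5) / 1.2667 = 6.9/1.2667 = 5.447 cmH2O·s/L.
C = Vt/(Pplat − PEEP) = 532.01 / (10.5 − 3) = 532.01/7.5 = 70.935 mL/cmH2O.
τ = R × C = 5.447 × 0.07094 L/cmH2O = 0.3864 s.
Fraction remaining = e^(−Te/τ) = e^(−0.71/0.3864) = 0.1592; trapped volume = 532.01 × 0.1592 = 84.696 mL.
Additional alveolar pressure from trapping ≈ V_trapped / C = 84.696 / 70.935 = 1.194 cmH2O.

1.2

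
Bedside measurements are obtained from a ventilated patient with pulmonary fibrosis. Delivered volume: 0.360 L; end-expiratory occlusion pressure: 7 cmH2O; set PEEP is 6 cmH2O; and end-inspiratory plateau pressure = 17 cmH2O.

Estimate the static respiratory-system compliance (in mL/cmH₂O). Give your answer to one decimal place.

36.0

End-expiratory occlusion gives total PEEP = 7 cmH2O (intrinsic PEEP = 7 − 6 = 1). Use total PEEP for the elastic gradient.
Cstat = Vt / (Pplat − PEEPtotal) = 360 / (17 − 7) = 360 / 10.0 = 36.0 mL/cmH2O.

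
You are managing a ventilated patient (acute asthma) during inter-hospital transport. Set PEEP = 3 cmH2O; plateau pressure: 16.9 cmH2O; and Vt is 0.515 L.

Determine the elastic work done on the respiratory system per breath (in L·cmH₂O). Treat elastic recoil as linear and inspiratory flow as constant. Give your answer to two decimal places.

Elastic work ≈ ½ × (Pplat − PEEP) × Vt = 0.5 × (16.9 − 3) × 0.515 L = 0.5 × 13.9 × 0.515 = 3.579 L·cmH2O.

3.58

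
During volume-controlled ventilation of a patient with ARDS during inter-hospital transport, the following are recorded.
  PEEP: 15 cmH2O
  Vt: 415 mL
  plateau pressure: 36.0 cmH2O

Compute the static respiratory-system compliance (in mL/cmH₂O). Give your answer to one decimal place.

19.8

Cstat = Vt / (Pplat − PEEP) = 415 / (36.0 − 15) = 415 / 21.0 = 19.762 mL/cmH2O.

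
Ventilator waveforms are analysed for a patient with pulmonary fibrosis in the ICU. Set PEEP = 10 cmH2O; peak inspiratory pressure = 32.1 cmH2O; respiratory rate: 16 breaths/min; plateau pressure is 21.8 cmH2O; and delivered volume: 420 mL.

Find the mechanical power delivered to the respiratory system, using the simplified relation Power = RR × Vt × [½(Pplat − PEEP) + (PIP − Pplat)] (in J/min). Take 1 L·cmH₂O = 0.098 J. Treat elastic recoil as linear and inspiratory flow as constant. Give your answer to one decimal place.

10.7

Per-breath work = Vt × [½(Pplat−PEEP) + (PIP−Pplat)] = 0.420 × [0.5×11.8 + 10.3] = 0.420 × 16.2 = 6.804 L·cmH2O.
Power = 16 × 6.804 = 108.86 L·cmH2O/min.
× 0.098 J/(L·cmH2O) → 10.668 J/min.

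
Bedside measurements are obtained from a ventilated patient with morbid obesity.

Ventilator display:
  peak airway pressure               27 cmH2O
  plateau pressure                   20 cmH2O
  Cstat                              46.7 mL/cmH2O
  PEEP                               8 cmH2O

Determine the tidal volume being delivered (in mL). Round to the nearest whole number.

Vt = Cstat × (Pplat − PEEP) = 46.7 × (20 − 8) = 46.7 × 12.0 = 560.4 mL.

560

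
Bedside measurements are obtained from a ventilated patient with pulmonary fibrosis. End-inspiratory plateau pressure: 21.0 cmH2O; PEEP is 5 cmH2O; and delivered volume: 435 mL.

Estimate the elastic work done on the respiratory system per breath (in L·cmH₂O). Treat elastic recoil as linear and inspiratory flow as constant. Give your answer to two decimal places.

Elastic work ≈ ½ × (Pplat − PEEP) × Vt = 0.5 × (21.0 − 5) × 0.435 L = 0.5 × 16.0 × 0.435 = 3.48 L·cmH2O.

3.48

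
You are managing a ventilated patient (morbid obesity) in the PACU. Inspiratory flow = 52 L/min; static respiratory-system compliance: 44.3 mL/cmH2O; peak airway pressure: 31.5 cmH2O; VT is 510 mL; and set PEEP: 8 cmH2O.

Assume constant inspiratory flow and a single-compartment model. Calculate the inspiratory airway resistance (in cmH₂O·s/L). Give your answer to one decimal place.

13.8

Flow: 52 L/min ÷ 60 = 0.8667 L/s.
Equation of motion (constant flow): PIP = Vt/C + R·V̇ + PEEP.
R·V̇ = PIP − Vt/C − PEEP = 31.5 − 510/44.3 − 8 = 31.5 − 11.512 − 8 = 11.988 cmH2O.
R = 11.988 / 0.8667 = 13.832 cmH2O·s/L.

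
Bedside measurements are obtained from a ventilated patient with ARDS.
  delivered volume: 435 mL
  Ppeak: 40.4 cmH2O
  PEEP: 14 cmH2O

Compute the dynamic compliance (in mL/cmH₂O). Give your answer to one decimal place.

16.5

Dynamic compliance = Vt / (PIP − PEEP) = 435 / (40.4 − 14) = 435 / 26.4 = 16.477 mL/cmH2O.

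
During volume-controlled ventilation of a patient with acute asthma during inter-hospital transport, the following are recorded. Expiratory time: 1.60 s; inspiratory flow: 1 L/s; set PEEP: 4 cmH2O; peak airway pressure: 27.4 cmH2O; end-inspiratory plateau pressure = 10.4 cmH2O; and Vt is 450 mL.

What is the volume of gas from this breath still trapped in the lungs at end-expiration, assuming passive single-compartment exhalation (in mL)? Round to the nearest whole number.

118

R = (PIP − Pplat)/V̇ = (27.4 − 10.4) / 1 = 17.0/1 = 17.0 cmH2O·s/L.
C = Vt/(Pplat − PEEP) = 450.0 / (10.4 − 4) = 450.0/6.4 = 70.313 mL/cmH2O.
τ = R × C = 17.0 × 0.07031 L/cmH2O = 1.195 s.
Fraction remaining = e^(−Te/τ) = e^(−1.60/1.195) = 0.2621.
Trapped volume = 450.0 × 0.2621 = 117.95 mL.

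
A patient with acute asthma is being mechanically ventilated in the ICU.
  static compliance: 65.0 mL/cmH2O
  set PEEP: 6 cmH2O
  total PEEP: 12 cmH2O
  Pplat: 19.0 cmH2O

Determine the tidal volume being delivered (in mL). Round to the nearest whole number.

End-expiratory occlusion gives total PEEP = 12 cmH2O (intrinsic PEEP = 12 − 6 = 6). Use total PEEP for the elastic gradient.
Vt = Cstat × (Pplat − PEEPtotal) = 65.0 × (19.0 − 12) = 65.0 × 7.0 = 455.0 mL.

455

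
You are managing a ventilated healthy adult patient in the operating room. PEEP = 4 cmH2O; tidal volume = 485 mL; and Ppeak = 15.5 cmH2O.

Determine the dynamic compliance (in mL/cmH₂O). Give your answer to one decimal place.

Dynamic compliance = Vt / (PIP − PEEP) = 485 / (15.5 − 4) = 485 / 11.5 = 42.174 mL/cmH2O.

42.2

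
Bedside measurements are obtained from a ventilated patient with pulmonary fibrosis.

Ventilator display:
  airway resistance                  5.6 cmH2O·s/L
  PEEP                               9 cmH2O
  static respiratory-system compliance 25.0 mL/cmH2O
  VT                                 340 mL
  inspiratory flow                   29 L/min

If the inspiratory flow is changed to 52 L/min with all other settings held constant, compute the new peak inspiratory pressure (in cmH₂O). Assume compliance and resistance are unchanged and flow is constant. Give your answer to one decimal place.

Flow: 29 L/min ÷ 60 = 0.4833 L/s.
New flow: 52 L/min ÷ 60 = 0.8667 L/s.
PIP = Vt/C + R·V̇ + PEEP (constant-flow equation of motion).
Only the resistive term changes: ΔPIP = R × ΔV̇ = 5.6 × (0.8667 − 0.4833) = 5.6 × 0.3834 = 2.147 cmH2O.
Original PIP = 340/25.0 + 5.6×0.4833 + 9 = 25.306 cmH2O; new PIP = 25.306 + (2.147) = 27.453 cmH2O.

27.5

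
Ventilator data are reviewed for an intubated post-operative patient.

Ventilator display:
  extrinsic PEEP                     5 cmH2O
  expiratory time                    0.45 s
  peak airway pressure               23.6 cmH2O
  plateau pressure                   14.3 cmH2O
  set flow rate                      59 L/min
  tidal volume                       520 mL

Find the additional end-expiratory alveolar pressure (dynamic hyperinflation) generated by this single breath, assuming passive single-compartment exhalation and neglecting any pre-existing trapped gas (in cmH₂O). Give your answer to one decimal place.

Flow: 59 L/min ÷ 60 = 0.9833 L/s.
R = (PIP − Pplat)/V̇ = (23.6 − 14.3) / 0.9833 = 9.3/0.9833 = 9.458 cmH2O·s/L.
C = Vt/(Pplat − PEEP) = 520.0 / (14.3 − 5) = 520.0/9.3 = 55.914 mL/cmH2O.
τ = R × C = 9.458 × 0.05591 L/cmH2O = 0.5288 s.
Fraction remaining = e^(−Te/τ) = e^(−0.45/0.5288) = 0.427; trapped volume = 520.0 × 0.427 = 222.04 mL.
Additional alveolar pressure from trapping ≈ V_trapped / C = 222.04 / 55.914 = 3.971 cmH2O.

4.0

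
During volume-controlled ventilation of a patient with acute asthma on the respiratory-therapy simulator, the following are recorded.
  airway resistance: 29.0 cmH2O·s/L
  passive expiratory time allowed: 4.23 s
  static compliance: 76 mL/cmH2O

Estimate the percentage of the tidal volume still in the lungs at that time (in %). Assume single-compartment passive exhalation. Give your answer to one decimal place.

τ = R × C = 29.0 × 76 mL/cmH2O = 29.0 × 0.076 L/cmH2O = 2.204 s.
Passive exhalation: V(t)/V₀ = e^(−t/τ) = e^(−4.23/2.204) = 0.1467.
Fraction remaining = 0.1467 → 14.67%.

14.7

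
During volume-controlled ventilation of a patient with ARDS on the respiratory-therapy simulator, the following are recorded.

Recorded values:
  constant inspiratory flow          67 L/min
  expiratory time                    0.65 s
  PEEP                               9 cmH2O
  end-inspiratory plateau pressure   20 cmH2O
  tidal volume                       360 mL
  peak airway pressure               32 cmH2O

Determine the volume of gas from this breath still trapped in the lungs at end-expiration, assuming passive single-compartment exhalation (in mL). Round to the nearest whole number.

57

Flow: 67 L/min ÷ 60 = 1.1167 L/s.
R = (PIP − Pplat)/V̇ = (32 − 20) / 1.1167 = 12.0/1.1167 = 10.746 cmH2O·s/L.
C = Vt/(Pplat − PEEP) = 360.0 / (20 − 9) = 360.0/11.0 = 32.727 mL/cmH2O.
τ = R × C = 10.746 × 0.03273 L/cmH2O = 0.3517 s.
Fraction remaining = e^(−Te/τ) = e^(−0.65/0.3517) = 0.1575.
Trapped volume = 360.0 × 0.1575 = 56.7 mL.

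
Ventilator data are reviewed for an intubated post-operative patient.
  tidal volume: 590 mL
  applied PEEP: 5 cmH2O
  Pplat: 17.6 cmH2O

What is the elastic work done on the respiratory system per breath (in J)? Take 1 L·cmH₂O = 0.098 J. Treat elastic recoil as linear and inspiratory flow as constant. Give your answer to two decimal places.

Elastic work ≈ ½ × (Pplat − PEEP) × Vt = 0.5 × (17.6 − 5) × 0.590 L = 0.5 × 12.6 × 0.590 = 3.717 L·cmH2O.
× 0.098 J/(L·cmH2O) → 0.3643 J.

0.36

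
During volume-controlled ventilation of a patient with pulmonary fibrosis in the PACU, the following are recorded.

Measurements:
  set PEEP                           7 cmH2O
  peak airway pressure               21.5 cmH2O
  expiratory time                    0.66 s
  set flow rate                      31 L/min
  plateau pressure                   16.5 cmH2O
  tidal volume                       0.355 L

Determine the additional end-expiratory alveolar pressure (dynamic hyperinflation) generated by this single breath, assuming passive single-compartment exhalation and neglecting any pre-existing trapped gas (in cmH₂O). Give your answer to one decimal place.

Flow: 31 L/min ÷ 60 = 0.5167 L/s.
R = (PIP − Pplat)/V̇ = (21.5 − 16.5) / 0.5167 = 5.0/0.5167 = 9.677 cmH2O·s/L.
C = Vt/(Pplat − PEEP) = 355.0 / (16.5 − 7) = 355.0/9.5 = 37.368 mL/cmH2O.
τ = R × C = 9.677 × 0.03737 L/cmH2O = 0.3616 s.
Fraction remaining = e^(−Te/τ) = e^(−0.66/0.3616) = 0.1612; trapped volume = 355.0 × 0.1612 = 57.226 mL.
Additional alveolar pressure from trapping ≈ V_trapped / C = 57.226 / 37.368 = 1.531 cmH2O.

1.5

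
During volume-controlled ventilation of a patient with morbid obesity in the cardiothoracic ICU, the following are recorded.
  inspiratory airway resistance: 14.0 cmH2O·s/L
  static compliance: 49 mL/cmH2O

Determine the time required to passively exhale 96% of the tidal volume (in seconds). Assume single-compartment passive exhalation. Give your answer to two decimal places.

2.21

τ = R × C = 14.0 × 49 mL/cmH2O = 14.0 × 0.049 L/cmH2O = 0.686 s.
Exhaled fraction f = 1 − e^(−t/τ) → t = −τ·ln(1 − f) = −0.686·ln(0.04) = 2.208 s.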